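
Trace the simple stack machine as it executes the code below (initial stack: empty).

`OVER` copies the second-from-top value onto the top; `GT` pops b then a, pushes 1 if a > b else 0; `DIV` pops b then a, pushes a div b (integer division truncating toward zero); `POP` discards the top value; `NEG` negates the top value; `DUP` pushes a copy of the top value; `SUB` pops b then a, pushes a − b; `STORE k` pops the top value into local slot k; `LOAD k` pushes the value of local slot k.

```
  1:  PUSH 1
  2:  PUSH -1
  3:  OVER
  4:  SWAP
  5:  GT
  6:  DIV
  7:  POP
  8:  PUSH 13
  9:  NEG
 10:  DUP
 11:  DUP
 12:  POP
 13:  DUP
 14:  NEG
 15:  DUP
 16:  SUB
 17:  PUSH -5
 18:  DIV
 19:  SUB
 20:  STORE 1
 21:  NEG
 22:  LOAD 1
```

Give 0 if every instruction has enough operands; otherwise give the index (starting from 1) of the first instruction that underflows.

PUSH 1  → [1]
PUSH -1 → [1, -1]
OVER    → [1, -1, 1]
SWAP    → [1, 1, -1]
GT      → [1, 1]
DIV     → [1]
POP     → []
PUSH 13 → [13]
NEG     → [-13]
DUP     → [-13, -13]
DUP     → [-13, -13, -13]
POP     → [-13, -13]
DUP     → [-13, -13, -13]
NEG     → [-13, -13, 13]
DUP     → [-13, -13, 13, 13]
SUB     → [-13, -13, 0]
PUSH -5 → [-13, -13, 0, -5]
DIV     → [-13, -13, 0]
SUB     → [-13, -13]
STORE 1 → [-13]
NEG     → [13]
LOAD 1  → [13, -13]

0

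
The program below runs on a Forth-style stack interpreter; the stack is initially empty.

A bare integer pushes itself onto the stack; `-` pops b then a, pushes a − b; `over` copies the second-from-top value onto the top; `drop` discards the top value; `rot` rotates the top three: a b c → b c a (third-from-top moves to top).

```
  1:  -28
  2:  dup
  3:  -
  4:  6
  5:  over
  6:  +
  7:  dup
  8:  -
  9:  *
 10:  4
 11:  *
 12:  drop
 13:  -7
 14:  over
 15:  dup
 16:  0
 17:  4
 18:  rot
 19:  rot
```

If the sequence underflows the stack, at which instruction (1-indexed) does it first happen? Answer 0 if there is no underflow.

14

-28  -> [-28]
dup  -> [-28, -28]
-    -> [0]
6    -> [0, 6]
over -> [0, 6, 0]
+    -> [0, 6]
dup  -> [0, 6, 6]
-    -> [0, 0]
*    -> [0]
4    -> [0, 4]
*    -> [0]
drop -> []
-7   -> [-7]
over  — needs 2 operands, stack has 1 → underflow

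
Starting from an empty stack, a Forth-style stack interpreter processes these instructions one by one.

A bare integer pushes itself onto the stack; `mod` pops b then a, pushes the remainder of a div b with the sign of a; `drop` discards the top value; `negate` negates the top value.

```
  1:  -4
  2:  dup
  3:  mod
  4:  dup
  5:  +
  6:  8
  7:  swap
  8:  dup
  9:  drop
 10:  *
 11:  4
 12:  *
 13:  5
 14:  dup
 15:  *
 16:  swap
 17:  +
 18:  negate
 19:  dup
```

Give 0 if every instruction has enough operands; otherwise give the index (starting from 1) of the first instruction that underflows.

-4      -4
dup     -4 -4
mod     0
dup     0 0
+       0
8       0 8
swap    8 0
dup     8 0 0
drop    8 0
*       0
4       0 4
*       0
5       0 5
dup     0 5 5
*       0 25
swap    25 0
+       25
negate  -25
dup     -25 -25

0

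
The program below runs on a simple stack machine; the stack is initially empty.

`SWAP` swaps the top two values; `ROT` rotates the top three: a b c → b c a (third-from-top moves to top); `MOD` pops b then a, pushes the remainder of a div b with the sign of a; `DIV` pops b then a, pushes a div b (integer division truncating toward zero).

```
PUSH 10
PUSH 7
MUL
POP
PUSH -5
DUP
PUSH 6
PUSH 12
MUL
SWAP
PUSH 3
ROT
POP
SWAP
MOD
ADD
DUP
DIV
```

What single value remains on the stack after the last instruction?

1

PUSH 10 : [10]
PUSH 7  : [10, 7]
MUL     : [70]
POP     : []
PUSH -5 : [-5]
DUP     : [-5, -5]
PUSH 6  : [-5, -5, 6]
PUSH 12 : [-5, -5, 6, 12]
MUL     : [-5, -5, 72]
SWAP    : [-5, 72, -5]
PUSH 3  : [-5, 72, -5, 3]
ROT     : [-5, -5, 3, 72]
POP     : [-5, -5, 3]
SWAP    : [-5, 3, -5]
MOD     : [-5, 3]
ADD     : [-2]
DUP     : [-2, -2]
DIV     : [1]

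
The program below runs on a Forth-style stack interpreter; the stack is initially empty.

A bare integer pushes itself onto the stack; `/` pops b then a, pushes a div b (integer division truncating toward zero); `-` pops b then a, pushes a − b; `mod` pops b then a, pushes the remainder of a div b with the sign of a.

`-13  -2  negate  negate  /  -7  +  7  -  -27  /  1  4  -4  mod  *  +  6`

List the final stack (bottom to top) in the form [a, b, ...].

[0, 6]

-13    : [-13]
-2     : [-13, -2]
negate : [-13, 2]
negate : [-13, -2]
/      : [6]
-7     : [6, -7]
+      : [-1]
7      : [-1, 7]
-      : [-8]
-27    : [-8, -27]
/      : [0]
1      : [0, 1]
4      : [0, 1, 4]
-4     : [0, 1, 4, -4]
mod    : [0, 1, 0]
*      : [0, 0]
+      : [0]
6      : [0, 6]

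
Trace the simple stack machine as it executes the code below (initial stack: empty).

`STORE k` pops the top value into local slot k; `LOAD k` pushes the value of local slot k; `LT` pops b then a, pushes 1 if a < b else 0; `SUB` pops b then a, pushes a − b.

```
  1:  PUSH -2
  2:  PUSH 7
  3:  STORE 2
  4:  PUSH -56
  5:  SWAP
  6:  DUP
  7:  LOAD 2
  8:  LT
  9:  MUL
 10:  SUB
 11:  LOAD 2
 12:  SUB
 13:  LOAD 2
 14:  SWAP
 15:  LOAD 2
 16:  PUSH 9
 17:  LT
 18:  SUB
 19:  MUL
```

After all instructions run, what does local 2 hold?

PUSH -2  : -2
PUSH 7   : -2 7
STORE 2  : -2
PUSH -56 : -2 -56
SWAP     : -56 -2
DUP      : -56 -2 -2
LOAD 2   : -56 -2 -2 7
LT       : -56 -2 1
MUL      : -56 -2
SUB      : -54
LOAD 2   : -54 7
SUB      : -61
LOAD 2   : -61 7
SWAP     : 7 -61
LOAD 2   : 7 -61 7
PUSH 9   : 7 -61 7 9
LT       : 7 -61 1
SUB      : 7 -62
MUL      : -434

7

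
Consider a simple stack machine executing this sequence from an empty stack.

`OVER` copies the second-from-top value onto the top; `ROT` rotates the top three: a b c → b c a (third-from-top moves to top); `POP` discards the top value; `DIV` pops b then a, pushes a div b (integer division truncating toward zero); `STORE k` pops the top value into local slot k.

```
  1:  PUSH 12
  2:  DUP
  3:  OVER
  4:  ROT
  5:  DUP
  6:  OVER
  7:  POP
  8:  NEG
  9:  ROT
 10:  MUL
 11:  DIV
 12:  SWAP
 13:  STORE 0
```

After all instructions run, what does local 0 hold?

12

PUSH 12 -> [12]
DUP     -> [12, 12]
OVER    -> [12, 12, 12]
ROT     -> [12, 12, 12]
DUP     -> [12, 12, 12, 12]
OVER    -> [12, 12, 12, 12, 12]
POP     -> [12, 12, 12, 12]
NEG     -> [12, 12, 12, -12]
ROT     -> [12, 12, -12, 12]
MUL     -> [12, 12, -144]
DIV     -> [12, 0]
SWAP    -> [0, 12]
STORE 0 -> [0]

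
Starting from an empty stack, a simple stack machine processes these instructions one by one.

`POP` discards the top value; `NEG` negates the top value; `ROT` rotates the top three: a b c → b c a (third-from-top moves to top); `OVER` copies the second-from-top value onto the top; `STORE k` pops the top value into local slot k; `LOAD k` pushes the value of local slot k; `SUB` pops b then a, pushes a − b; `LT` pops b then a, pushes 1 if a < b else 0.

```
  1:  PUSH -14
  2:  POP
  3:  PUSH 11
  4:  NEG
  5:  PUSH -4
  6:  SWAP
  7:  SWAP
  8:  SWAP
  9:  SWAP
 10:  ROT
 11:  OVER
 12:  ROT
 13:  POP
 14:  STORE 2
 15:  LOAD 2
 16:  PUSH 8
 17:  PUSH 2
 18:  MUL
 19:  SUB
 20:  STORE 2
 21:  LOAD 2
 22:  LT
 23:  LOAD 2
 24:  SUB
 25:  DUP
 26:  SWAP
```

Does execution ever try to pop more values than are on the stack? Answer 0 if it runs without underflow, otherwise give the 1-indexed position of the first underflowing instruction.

10

PUSH -14  -14
POP       (empty)
PUSH 11   11
NEG       -11
PUSH -4   -11 -4
SWAP      -4 -11
SWAP      -11 -4
SWAP      -4 -11
SWAP      -11 -4
ROT  — needs 3 operands, stack has 2 → underflow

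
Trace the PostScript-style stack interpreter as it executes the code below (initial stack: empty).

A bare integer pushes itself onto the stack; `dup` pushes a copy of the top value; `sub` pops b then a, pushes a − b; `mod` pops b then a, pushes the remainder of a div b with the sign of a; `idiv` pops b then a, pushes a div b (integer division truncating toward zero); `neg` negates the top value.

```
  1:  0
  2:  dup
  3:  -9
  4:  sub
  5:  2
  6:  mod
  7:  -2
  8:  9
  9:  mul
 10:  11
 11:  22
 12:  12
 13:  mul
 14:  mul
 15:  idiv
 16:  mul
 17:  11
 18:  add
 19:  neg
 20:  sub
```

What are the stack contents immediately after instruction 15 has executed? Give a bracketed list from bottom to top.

0    : [0]
dup  : [0, 0]
-9   : [0, 0, -9]
sub  : [0, 9]
2    : [0, 9, 2]
mod  : [0, 1]
-2   : [0, 1, -2]
9    : [0, 1, -2, 9]
mul  : [0, 1, -18]
11   : [0, 1, -18, 11]
22   : [0, 1, -18, 11, 22]
12   : [0, 1, -18, 11, 22, 12]
mul  : [0, 1, -18, 11, 264]
mul  : [0, 1, -18, 2904]
idiv : [0, 1, 0]

[0, 1, 0]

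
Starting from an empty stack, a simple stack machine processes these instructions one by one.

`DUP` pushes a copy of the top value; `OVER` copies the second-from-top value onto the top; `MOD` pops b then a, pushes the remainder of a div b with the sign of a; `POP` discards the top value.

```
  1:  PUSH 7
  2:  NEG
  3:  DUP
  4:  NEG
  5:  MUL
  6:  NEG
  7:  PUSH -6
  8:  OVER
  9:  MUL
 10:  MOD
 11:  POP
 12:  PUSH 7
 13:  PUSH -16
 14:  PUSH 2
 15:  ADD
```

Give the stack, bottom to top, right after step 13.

[7, -16]

PUSH 7   : [7]
NEG      : [-7]
DUP      : [-7, -7]
NEG      : [-7, 7]
MUL      : [-49]
NEG      : [49]
PUSH -6  : [49, -6]
OVER     : [49, -6, 49]
MUL      : [49, -294]
MOD      : [49]
POP      : []
PUSH 7   : [7]
PUSH -16 : [7, -16]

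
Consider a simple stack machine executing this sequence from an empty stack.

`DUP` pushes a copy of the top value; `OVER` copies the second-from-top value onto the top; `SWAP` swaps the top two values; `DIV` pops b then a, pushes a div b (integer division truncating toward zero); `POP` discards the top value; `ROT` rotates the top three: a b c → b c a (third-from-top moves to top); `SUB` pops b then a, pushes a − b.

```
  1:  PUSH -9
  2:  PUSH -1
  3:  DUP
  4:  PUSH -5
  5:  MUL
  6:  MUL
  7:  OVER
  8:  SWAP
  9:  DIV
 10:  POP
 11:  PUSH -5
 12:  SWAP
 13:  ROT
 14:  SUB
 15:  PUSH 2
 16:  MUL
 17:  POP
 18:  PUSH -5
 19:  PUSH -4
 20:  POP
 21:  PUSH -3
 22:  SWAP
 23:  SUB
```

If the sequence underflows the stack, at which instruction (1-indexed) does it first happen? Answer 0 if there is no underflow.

13

PUSH -9 -> -9
PUSH -1 -> -9 -1
DUP     -> -9 -1 -1
PUSH -5 -> -9 -1 -1 -5
MUL     -> -9 -1 5
MUL     -> -9 -5
OVER    -> -9 -5 -9
SWAP    -> -9 -9 -5
DIV     -> -9 1
POP     -> -9
PUSH -5 -> -9 -5
SWAP    -> -5 -9
ROT  — needs 3 operands, stack has 2 → underflow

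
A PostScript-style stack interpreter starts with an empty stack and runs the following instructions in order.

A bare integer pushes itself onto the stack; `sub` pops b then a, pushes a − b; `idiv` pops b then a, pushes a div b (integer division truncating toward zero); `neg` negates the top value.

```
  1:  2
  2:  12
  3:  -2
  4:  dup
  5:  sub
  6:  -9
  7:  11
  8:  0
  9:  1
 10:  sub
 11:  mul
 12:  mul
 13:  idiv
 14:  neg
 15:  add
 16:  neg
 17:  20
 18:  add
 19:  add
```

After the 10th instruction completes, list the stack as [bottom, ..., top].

2   -> [2]
12  -> [2, 12]
-2  -> [2, 12, -2]
dup -> [2, 12, -2, -2]
sub -> [2, 12, 0]
-9  -> [2, 12, 0, -9]
11  -> [2, 12, 0, -9, 11]
0   -> [2, 12, 0, -9, 11, 0]
1   -> [2, 12, 0, -9, 11, 0, 1]
sub -> [2, 12, 0, -9, 11, -1]

[2, 12, 0, -9, 11, -1]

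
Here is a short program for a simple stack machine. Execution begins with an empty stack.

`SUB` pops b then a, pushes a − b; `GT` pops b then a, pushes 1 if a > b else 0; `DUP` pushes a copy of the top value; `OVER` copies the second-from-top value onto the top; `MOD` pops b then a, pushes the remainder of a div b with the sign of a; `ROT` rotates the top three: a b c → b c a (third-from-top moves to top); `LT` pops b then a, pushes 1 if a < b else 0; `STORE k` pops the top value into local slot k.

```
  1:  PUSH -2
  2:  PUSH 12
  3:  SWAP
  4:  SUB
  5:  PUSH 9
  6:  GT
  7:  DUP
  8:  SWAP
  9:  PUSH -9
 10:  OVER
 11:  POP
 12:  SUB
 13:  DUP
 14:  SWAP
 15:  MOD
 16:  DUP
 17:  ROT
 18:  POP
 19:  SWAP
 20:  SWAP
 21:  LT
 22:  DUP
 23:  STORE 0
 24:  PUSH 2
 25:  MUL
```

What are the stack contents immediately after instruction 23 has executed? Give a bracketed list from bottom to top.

[0]

PUSH -2 → [-2]
PUSH 12 → [-2, 12]
SWAP    → [12, -2]
SUB     → [14]
PUSH 9  → [14, 9]
GT      → [1]
DUP     → [1, 1]
SWAP    → [1, 1]
PUSH -9 → [1, 1, -9]
OVER    → [1, 1, -9, 1]
POP     → [1, 1, -9]
SUB     → [1, 10]
DUP     → [1, 10, 10]
SWAP    → [1, 10, 10]
MOD     → [1, 0]
DUP     → [1, 0, 0]
ROT     → [0, 0, 1]
POP     → [0, 0]
SWAP    → [0, 0]
SWAP    → [0, 0]
LT      → [0]
DUP     → [0, 0]
STORE 0 → [0]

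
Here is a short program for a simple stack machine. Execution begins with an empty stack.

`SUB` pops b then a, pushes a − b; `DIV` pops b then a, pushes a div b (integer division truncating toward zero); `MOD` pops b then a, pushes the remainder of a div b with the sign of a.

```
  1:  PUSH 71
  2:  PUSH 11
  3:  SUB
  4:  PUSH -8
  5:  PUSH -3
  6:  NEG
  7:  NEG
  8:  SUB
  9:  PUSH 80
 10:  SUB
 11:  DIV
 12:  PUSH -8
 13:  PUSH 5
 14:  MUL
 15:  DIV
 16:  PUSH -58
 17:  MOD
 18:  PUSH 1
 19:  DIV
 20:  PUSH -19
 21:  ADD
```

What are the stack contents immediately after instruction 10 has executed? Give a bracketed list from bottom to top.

[60, -85]

PUSH 71 -> [71]
PUSH 11 -> [71, 11]
SUB     -> [60]
PUSH -8 -> [60, -8]
PUSH -3 -> [60, -8, -3]
NEG     -> [60, -8, 3]
NEG     -> [60, -8, -3]
SUB     -> [60, -5]
PUSH 80 -> [60, -5, 80]
SUB     -> [60, -85]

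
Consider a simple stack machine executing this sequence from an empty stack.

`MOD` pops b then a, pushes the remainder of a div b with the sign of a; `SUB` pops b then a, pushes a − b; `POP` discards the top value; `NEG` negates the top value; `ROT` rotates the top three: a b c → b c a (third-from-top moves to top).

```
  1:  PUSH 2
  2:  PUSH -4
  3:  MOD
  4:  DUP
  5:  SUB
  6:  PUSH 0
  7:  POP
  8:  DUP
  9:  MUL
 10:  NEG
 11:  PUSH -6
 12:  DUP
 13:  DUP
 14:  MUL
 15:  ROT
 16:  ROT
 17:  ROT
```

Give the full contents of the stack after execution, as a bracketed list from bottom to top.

[0, -6, 36]

PUSH 2  -> [2]
PUSH -4 -> [2, -4]
MOD     -> [2]
DUP     -> [2, 2]
SUB     -> [0]
PUSH 0  -> [0, 0]
POP     -> [0]
DUP     -> [0, 0]
MUL     -> [0]
NEG     -> [0]
PUSH -6 -> [0, -6]
DUP     -> [0, -6, -6]
DUP     -> [0, -6, -6, -6]
MUL     -> [0, -6, 36]
ROT     -> [-6, 36, 0]
ROT     -> [36, 0, -6]
ROT     -> [0, -6, 36]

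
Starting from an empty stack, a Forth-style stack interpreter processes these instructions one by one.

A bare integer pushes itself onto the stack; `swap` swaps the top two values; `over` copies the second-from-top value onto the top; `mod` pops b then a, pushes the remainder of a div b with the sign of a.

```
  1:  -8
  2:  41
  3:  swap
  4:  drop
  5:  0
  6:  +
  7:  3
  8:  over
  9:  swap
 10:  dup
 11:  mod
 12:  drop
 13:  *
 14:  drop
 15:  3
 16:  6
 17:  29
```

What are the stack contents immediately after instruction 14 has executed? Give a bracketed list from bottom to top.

[]

-8   : [-8]
41   : [-8, 41]
swap : [41, -8]
drop : [41]
0    : [41, 0]
+    : [41]
3    : [41, 3]
over : [41, 3, 41]
swap : [41, 41, 3]
dup  : [41, 41, 3, 3]
mod  : [41, 41, 0]
drop : [41, 41]
*    : [1681]
drop : []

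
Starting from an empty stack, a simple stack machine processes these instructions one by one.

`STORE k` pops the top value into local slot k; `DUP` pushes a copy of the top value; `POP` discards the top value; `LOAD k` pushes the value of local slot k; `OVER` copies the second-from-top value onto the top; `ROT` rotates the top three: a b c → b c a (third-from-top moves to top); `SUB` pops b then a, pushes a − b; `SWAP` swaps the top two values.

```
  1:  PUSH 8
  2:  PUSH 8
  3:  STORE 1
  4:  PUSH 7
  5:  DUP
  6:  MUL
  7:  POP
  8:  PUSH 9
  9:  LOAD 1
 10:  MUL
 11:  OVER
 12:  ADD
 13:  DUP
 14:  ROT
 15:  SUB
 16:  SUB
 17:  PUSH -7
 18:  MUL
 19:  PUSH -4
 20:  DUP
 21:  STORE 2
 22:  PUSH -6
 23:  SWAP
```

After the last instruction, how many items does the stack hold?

PUSH 8  → [8]
PUSH 8  → [8, 8]
STORE 1 → [8]
PUSH 7  → [8, 7]
DUP     → [8, 7, 7]
MUL     → [8, 49]
POP     → [8]
PUSH 9  → [8, 9]
LOAD 1  → [8, 9, 8]
MUL     → [8, 72]
OVER    → [8, 72, 8]
ADD     → [8, 80]
DUP     → [8, 80, 80]
ROT     → [80, 80, 8]
SUB     → [80, 72]
SUB     → [8]
PUSH -7 → [8, -7]
MUL     → [-56]
PUSH -4 → [-56, -4]
DUP     → [-56, -4, -4]
STORE 2 → [-56, -4]
PUSH -6 → [-56, -4, -6]
SWAP    → [-56, -6, -4]

3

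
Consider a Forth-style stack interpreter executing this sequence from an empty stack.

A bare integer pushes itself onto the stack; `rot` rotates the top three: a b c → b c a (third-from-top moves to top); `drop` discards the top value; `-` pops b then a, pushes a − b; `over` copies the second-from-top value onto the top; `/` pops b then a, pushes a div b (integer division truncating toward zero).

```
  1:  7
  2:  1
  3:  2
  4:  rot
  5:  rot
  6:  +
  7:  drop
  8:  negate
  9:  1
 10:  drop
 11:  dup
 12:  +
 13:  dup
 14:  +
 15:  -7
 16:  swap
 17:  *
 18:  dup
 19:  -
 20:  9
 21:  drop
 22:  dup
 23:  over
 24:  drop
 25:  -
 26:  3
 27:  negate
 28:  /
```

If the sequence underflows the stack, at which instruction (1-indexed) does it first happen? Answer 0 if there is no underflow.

7      → 7
1      → 7 1
2      → 7 1 2
rot    → 1 2 7
rot    → 2 7 1
+      → 2 8
drop   → 2
negate → -2
1      → -2 1
drop   → -2
dup    → -2 -2
+      → -4
dup    → -4 -4
+      → -8
-7     → -8 -7
swap   → -7 -8
*      → 56
dup    → 56 56
-      → 0
9      → 0 9
drop   → 0
dup    → 0 0
over   → 0 0 0
drop   → 0 0
-      → 0
3      → 0 3
negate → 0 -3
/      → 0

0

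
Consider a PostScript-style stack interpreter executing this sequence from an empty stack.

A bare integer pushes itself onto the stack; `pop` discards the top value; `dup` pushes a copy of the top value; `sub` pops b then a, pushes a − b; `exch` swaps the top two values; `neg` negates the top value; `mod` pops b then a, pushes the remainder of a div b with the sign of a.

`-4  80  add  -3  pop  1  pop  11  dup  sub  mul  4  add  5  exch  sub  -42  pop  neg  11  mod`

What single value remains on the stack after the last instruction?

-1

-4   -> -4
80   -> -4 80
add  -> 76
-3   -> 76 -3
pop  -> 76
1    -> 76 1
pop  -> 76
11   -> 76 11
dup  -> 76 11 11
sub  -> 76 0
mul  -> 0
4    -> 0 4
add  -> 4
5    -> 4 5
exch -> 5 4
sub  -> 1
-42  -> 1 -42
pop  -> 1
neg  -> -1
11   -> -1 11
mod  -> -1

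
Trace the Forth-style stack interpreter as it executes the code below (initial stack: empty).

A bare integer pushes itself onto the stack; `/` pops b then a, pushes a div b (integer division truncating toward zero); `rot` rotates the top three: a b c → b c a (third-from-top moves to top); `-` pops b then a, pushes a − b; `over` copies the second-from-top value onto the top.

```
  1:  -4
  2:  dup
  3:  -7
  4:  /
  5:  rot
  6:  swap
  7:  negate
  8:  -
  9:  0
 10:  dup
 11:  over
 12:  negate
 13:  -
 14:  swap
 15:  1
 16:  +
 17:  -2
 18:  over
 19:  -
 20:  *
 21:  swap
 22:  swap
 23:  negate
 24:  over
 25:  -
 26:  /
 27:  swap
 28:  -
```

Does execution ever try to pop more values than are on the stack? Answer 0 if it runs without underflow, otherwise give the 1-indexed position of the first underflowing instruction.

-4  → [-4]
dup → [-4, -4]
-7  → [-4, -4, -7]
/   → [-4, 0]
rot  — needs 3 operands, stack has 2 → underflow

5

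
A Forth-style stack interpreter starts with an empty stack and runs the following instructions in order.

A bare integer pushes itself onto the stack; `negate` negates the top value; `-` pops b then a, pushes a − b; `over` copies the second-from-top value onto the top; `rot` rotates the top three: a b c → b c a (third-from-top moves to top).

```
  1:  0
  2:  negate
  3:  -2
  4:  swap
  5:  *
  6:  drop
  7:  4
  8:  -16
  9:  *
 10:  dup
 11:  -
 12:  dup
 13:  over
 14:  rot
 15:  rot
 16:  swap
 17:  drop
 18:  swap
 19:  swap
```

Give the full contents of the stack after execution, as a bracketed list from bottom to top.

[0, 0]

0      : 0
negate : 0
-2     : 0 -2
swap   : -2 0
*      : 0
drop   : (empty)
4      : 4
-16    : 4 -16
*      : -64
dup    : -64 -64
-      : 0
dup    : 0 0
over   : 0 0 0
rot    : 0 0 0
rot    : 0 0 0
swap   : 0 0 0
drop   : 0 0
swap   : 0 0
swap   : 0 0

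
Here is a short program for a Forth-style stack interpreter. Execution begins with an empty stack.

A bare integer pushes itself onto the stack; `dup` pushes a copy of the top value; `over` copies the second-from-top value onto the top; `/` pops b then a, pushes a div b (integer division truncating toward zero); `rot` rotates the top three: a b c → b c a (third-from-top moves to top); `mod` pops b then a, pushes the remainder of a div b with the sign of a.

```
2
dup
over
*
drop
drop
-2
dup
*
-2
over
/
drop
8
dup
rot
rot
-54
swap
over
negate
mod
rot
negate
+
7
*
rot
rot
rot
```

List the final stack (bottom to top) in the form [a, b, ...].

2      -> [2]
dup    -> [2, 2]
over   -> [2, 2, 2]
*      -> [2, 4]
drop   -> [2]
drop   -> []
-2     -> [-2]
dup    -> [-2, -2]
*      -> [4]
-2     -> [4, -2]
over   -> [4, -2, 4]
/      -> [4, 0]
drop   -> [4]
8      -> [4, 8]
dup    -> [4, 8, 8]
rot    -> [8, 8, 4]
rot    -> [8, 4, 8]
-54    -> [8, 4, 8, -54]
swap   -> [8, 4, -54, 8]
over   -> [8, 4, -54, 8, -54]
negate -> [8, 4, -54, 8, 54]
mod    -> [8, 4, -54, 8]
rot    -> [8, -54, 8, 4]
negate -> [8, -54, 8, -4]
+      -> [8, -54, 4]
7      -> [8, -54, 4, 7]
*      -> [8, -54, 28]
rot    -> [-54, 28, 8]
rot    -> [28, 8, -54]
rot    -> [8, -54, 28]

[8, -54, 28]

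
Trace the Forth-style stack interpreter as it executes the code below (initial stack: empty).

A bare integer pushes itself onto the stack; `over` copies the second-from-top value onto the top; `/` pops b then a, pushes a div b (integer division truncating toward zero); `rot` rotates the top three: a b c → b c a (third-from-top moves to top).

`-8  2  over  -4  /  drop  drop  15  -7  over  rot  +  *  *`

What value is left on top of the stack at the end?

-8   → -8
2    → -8 2
over → -8 2 -8
-4   → -8 2 -8 -4
/    → -8 2 2
drop → -8 2
drop → -8
15   → -8 15
-7   → -8 15 -7
over → -8 15 -7 15
rot  → -8 -7 15 15
+    → -8 -7 30
*    → -8 -210
*    → 1680

1680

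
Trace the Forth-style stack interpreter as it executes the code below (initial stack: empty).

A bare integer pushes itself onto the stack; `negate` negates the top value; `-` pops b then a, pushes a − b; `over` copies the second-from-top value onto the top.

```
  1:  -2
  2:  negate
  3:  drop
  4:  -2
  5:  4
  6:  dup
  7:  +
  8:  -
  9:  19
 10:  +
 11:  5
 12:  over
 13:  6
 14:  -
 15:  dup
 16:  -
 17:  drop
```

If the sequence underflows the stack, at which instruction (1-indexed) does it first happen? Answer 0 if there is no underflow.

0

-2     : -2
negate : 2
drop   : (empty)
-2     : -2
4      : -2 4
dup    : -2 4 4
+      : -2 8
-      : -10
19     : -10 19
+      : 9
5      : 9 5
over   : 9 5 9
6      : 9 5 9 6
-      : 9 5 3
dup    : 9 5 3 3
-      : 9 5 0
drop   : 9 5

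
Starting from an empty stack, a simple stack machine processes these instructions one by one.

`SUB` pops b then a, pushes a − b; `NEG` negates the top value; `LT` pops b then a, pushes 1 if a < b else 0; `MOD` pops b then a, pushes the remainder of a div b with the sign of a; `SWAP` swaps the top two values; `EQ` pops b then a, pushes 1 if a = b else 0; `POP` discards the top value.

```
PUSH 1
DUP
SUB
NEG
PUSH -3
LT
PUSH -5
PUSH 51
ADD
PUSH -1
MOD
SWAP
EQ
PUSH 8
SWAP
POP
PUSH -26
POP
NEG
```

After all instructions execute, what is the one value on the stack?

PUSH 1    1
DUP       1 1
SUB       0
NEG       0
PUSH -3   0 -3
LT        0
PUSH -5   0 -5
PUSH 51   0 -5 51
ADD       0 46
PUSH -1   0 46 -1
MOD       0 0
SWAP      0 0
EQ        1
PUSH 8    1 8
SWAP      8 1
POP       8
PUSH -26  8 -26
POP       8
NEG       -8

-8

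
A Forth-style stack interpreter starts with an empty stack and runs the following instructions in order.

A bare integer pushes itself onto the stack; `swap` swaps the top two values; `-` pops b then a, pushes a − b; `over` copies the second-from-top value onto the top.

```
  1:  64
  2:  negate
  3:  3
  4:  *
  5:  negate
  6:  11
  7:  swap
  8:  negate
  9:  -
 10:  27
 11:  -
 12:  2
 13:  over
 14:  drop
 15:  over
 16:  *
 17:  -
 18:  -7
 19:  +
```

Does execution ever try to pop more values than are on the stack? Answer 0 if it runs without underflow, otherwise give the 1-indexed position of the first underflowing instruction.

0

64      64
negate  -64
3       -64 3
*       -192
negate  192
11      192 11
swap    11 192
negate  11 -192
-       203
27      203 27
-       176
2       176 2
over    176 2 176
drop    176 2
over    176 2 176
*       176 352
-       -176
-7      -176 -7
+       -183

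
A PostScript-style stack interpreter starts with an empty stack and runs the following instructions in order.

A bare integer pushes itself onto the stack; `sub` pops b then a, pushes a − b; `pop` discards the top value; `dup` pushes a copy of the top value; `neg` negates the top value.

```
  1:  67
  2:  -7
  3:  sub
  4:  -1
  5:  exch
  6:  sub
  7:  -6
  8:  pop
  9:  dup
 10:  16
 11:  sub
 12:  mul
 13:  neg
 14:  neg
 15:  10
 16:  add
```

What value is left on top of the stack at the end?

67   → 67
-7   → 67 -7
sub  → 74
-1   → 74 -1
exch → -1 74
sub  → -75
-6   → -75 -6
pop  → -75
dup  → -75 -75
16   → -75 -75 16
sub  → -75 -91
mul  → 6825
neg  → -6825
neg  → 6825
10   → 6825 10
add  → 6835

6835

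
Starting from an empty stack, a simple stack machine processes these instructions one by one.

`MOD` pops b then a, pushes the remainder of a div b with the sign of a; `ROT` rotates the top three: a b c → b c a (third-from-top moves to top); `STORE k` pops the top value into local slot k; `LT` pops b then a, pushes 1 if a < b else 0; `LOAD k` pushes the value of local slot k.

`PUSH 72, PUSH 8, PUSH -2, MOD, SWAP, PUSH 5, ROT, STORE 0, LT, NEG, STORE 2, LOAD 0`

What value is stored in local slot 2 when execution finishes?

0

PUSH 72 : 72
PUSH 8  : 72 8
PUSH -2 : 72 8 -2
MOD     : 72 0
SWAP    : 0 72
PUSH 5  : 0 72 5
ROT     : 72 5 0
STORE 0 : 72 5
LT      : 0
NEG     : 0
STORE 2 : (empty)
LOAD 0  : 0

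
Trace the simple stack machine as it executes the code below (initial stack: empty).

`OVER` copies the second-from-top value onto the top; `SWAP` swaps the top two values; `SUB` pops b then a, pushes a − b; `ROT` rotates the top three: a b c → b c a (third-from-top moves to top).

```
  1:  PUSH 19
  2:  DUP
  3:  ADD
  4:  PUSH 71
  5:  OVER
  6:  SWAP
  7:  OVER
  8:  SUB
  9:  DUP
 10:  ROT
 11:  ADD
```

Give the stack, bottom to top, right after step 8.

PUSH 19 -> 19
DUP     -> 19 19
ADD     -> 38
PUSH 71 -> 38 71
OVER    -> 38 71 38
SWAP    -> 38 38 71
OVER    -> 38 38 71 38
SUB     -> 38 38 33

[38, 38, 33]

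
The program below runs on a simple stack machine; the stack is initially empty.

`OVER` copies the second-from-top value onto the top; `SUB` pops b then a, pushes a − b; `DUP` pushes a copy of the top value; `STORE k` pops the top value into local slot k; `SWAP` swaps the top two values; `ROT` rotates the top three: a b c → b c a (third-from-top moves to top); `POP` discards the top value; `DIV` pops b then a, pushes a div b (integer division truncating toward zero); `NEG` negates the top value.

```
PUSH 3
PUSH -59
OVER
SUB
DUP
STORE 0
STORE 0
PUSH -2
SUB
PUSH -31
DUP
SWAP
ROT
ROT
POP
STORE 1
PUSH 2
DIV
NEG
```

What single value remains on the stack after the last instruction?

15

PUSH 3    [3]
PUSH -59  [3, -59]
OVER      [3, -59, 3]
SUB       [3, -62]
DUP       [3, -62, -62]
STORE 0   [3, -62]
STORE 0   [3]
PUSH -2   [3, -2]
SUB       [5]
PUSH -31  [5, -31]
DUP       [5, -31, -31]
SWAP      [5, -31, -31]
ROT       [-31, -31, 5]
ROT       [-31, 5, -31]
POP       [-31, 5]
STORE 1   [-31]
PUSH 2    [-31, 2]
DIV       [-15]
NEG       [15]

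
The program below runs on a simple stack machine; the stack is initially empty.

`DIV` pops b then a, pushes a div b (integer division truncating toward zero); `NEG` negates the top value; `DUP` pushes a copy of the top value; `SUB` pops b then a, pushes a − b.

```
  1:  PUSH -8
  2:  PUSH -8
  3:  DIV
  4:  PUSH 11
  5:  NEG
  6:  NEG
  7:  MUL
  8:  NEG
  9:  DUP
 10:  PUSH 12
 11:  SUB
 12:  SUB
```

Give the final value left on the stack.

12

PUSH -8 → [-8]
PUSH -8 → [-8, -8]
DIV     → [1]
PUSH 11 → [1, 11]
NEG     → [1, -11]
NEG     → [1, 11]
MUL     → [11]
NEG     → [-11]
DUP     → [-11, -11]
PUSH 12 → [-11, -11, 12]
SUB     → [-11, -23]
SUB     → [12]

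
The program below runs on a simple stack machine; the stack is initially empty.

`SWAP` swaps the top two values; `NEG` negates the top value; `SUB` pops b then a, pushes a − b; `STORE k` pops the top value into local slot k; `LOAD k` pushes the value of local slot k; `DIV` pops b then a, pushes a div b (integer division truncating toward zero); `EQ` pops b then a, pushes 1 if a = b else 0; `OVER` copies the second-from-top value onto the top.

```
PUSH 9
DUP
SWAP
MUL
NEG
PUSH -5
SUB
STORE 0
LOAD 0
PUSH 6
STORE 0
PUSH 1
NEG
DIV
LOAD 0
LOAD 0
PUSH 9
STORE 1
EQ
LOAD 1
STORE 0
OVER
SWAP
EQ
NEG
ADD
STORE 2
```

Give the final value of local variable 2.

76

PUSH 9  -> 9
DUP     -> 9 9
SWAP    -> 9 9
MUL     -> 81
NEG     -> -81
PUSH -5 -> -81 -5
SUB     -> -76
STORE 0 -> (empty)
LOAD 0  -> -76
PUSH 6  -> -76 6
STORE 0 -> -76
PUSH 1  -> -76 1
NEG     -> -76 -1
DIV     -> 76
LOAD 0  -> 76 6
LOAD 0  -> 76 6 6
PUSH 9  -> 76 6 6 9
STORE 1 -> 76 6 6
EQ      -> 76 1
LOAD 1  -> 76 1 9
STORE 0 -> 76 1
OVER    -> 76 1 76
SWAP    -> 76 76 1
EQ      -> 76 0
NEG     -> 76 0
ADD     -> 76
STORE 2 -> (empty)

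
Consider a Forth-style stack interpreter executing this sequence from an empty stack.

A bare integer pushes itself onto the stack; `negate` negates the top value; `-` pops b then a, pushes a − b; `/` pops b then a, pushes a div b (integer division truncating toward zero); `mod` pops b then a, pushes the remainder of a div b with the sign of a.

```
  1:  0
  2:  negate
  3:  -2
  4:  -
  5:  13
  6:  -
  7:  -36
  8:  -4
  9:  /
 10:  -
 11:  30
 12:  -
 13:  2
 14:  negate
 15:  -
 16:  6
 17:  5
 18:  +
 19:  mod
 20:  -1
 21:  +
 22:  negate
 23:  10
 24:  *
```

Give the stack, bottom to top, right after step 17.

[-48, 6, 5]

0      -> [0]
negate -> [0]
-2     -> [0, -2]
-      -> [2]
13     -> [2, 13]
-      -> [-11]
-36    -> [-11, -36]
-4     -> [-11, -36, -4]
/      -> [-11, 9]
-      -> [-20]
30     -> [-20, 30]
-      -> [-50]
2      -> [-50, 2]
negate -> [-50, -2]
-      -> [-48]
6      -> [-48, 6]
5      -> [-48, 6, 5]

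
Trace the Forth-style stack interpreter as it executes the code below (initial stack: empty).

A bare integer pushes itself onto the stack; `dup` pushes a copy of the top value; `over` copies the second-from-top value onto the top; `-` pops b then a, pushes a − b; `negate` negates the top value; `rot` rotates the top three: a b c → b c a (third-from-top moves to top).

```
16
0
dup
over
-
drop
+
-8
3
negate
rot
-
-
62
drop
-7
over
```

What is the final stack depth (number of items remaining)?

3

16     : [16]
0      : [16, 0]
dup    : [16, 0, 0]
over   : [16, 0, 0, 0]
-      : [16, 0, 0]
drop   : [16, 0]
+      : [16]
-8     : [16, -8]
3      : [16, -8, 3]
negate : [16, -8, -3]
rot    : [-8, -3, 16]
-      : [-8, -19]
-      : [11]
62     : [11, 62]
drop   : [11]
-7     : [11, -7]
over   : [11, -7, 11]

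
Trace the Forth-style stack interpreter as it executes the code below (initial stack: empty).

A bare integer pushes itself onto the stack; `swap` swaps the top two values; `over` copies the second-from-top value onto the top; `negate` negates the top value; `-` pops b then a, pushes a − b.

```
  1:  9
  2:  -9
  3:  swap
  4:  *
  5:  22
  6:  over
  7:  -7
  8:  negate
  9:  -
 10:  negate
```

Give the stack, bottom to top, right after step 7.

9     [9]
-9    [9, -9]
swap  [-9, 9]
*     [-81]
22    [-81, 22]
over  [-81, 22, -81]
-7    [-81, 22, -81, -7]

[-81, 22, -81, -7]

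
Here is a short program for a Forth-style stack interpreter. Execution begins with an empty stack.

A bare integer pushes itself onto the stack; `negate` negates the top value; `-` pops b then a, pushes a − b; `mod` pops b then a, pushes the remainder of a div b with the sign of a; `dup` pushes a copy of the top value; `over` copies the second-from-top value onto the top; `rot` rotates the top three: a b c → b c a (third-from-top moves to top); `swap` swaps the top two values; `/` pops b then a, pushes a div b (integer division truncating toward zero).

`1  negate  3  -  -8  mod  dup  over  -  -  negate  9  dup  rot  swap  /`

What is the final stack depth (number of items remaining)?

2

1      → [1]
negate → [-1]
3      → [-1, 3]
-      → [-4]
-8     → [-4, -8]
mod    → [-4]
dup    → [-4, -4]
over   → [-4, -4, -4]
-      → [-4, 0]
-      → [-4]
negate → [4]
9      → [4, 9]
dup    → [4, 9, 9]
rot    → [9, 9, 4]
swap   → [9, 4, 9]
/      → [9, 0]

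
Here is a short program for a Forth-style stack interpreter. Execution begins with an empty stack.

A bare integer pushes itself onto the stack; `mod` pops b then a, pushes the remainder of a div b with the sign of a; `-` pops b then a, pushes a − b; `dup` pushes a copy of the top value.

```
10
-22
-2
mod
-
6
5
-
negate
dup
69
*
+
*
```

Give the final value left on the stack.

10     : [10]
-22    : [10, -22]
-2     : [10, -22, -2]
mod    : [10, 0]
-      : [10]
6      : [10, 6]
5      : [10, 6, 5]
-      : [10, 1]
negate : [10, -1]
dup    : [10, -1, -1]
69     : [10, -1, -1, 69]
*      : [10, -1, -69]
+      : [10, -70]
*      : [-700]

-700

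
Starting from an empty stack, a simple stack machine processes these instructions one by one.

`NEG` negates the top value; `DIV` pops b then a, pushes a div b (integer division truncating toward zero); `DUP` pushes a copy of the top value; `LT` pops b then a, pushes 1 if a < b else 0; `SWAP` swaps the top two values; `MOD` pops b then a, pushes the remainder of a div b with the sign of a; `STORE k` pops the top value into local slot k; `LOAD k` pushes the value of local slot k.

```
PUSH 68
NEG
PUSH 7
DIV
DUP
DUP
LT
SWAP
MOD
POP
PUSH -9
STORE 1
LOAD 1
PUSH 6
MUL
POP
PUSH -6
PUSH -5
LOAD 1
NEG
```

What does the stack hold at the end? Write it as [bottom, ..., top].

PUSH 68  68
NEG      -68
PUSH 7   -68 7
DIV      -9
DUP      -9 -9
DUP      -9 -9 -9
LT       -9 0
SWAP     0 -9
MOD      0
POP      (empty)
PUSH -9  -9
STORE 1  (empty)
LOAD 1   -9
PUSH 6   -9 6
MUL      -54
POP      (empty)
PUSH -6  -6
PUSH -5  -6 -5
LOAD 1   -6 -5 -9
NEG      -6 -5 9

[-6, -5, 9]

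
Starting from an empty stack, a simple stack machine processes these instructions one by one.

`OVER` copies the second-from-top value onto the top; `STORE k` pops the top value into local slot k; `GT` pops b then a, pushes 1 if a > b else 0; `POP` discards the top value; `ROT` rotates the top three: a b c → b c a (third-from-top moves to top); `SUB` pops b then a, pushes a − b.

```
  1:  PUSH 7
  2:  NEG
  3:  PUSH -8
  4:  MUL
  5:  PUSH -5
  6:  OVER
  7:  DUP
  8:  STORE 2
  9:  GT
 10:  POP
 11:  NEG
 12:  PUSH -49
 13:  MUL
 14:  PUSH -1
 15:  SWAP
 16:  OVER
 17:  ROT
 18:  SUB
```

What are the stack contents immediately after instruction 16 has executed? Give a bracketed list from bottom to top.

[-1, 2744, -1]

PUSH 7   : 7
NEG      : -7
PUSH -8  : -7 -8
MUL      : 56
PUSH -5  : 56 -5
OVER     : 56 -5 56
DUP      : 56 -5 56 56
STORE 2  : 56 -5 56
GT       : 56 0
POP      : 56
NEG      : -56
PUSH -49 : -56 -49
MUL      : 2744
PUSH -1  : 2744 -1
SWAP     : -1 2744
OVER     : -1 2744 -1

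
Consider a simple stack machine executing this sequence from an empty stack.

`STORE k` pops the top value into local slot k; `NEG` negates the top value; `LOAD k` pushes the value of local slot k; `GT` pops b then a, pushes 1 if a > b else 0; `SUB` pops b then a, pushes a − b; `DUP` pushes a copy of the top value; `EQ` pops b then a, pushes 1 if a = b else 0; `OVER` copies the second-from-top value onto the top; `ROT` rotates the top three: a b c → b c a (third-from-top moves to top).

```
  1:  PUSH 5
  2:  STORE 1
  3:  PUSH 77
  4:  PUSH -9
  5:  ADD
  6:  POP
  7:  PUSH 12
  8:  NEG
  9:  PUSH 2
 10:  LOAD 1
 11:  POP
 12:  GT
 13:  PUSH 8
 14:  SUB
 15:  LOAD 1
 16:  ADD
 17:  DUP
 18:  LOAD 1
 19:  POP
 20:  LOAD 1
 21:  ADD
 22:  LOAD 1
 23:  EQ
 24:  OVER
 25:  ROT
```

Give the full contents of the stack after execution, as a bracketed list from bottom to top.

PUSH 5  -> 5
STORE 1 -> (empty)
PUSH 77 -> 77
PUSH -9 -> 77 -9
ADD     -> 68
POP     -> (empty)
PUSH 12 -> 12
NEG     -> -12
PUSH 2  -> -12 2
LOAD 1  -> -12 2 5
POP     -> -12 2
GT      -> 0
PUSH 8  -> 0 8
SUB     -> -8
LOAD 1  -> -8 5
ADD     -> -3
DUP     -> -3 -3
LOAD 1  -> -3 -3 5
POP     -> -3 -3
LOAD 1  -> -3 -3 5
ADD     -> -3 2
LOAD 1  -> -3 2 5
EQ      -> -3 0
OVER    -> -3 0 -3
ROT     -> 0 -3 -3

[0, -3, -3]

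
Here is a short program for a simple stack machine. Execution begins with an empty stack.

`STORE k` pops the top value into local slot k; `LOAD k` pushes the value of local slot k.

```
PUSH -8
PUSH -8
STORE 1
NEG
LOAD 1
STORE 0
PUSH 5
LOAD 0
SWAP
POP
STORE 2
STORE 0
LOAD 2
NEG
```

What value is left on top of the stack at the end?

8

PUSH -8 : -8
PUSH -8 : -8 -8
STORE 1 : -8
NEG     : 8
LOAD 1  : 8 -8
STORE 0 : 8
PUSH 5  : 8 5
LOAD 0  : 8 5 -8
SWAP    : 8 -8 5
POP     : 8 -8
STORE 2 : 8
STORE 0 : (empty)
LOAD 2  : -8
NEG     : 8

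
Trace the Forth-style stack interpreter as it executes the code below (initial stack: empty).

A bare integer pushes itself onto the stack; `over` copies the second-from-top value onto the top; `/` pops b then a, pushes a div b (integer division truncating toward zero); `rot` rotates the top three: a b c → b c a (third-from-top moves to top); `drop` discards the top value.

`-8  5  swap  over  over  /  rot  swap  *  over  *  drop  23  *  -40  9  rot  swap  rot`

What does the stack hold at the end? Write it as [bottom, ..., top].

[-184, 9, -40]

-8    -8
5     -8 5
swap  5 -8
over  5 -8 5
over  5 -8 5 -8
/     5 -8 0
rot   -8 0 5
swap  -8 5 0
*     -8 0
over  -8 0 -8
*     -8 0
drop  -8
23    -8 23
*     -184
-40   -184 -40
9     -184 -40 9
rot   -40 9 -184
swap  -40 -184 9
rot   -184 9 -40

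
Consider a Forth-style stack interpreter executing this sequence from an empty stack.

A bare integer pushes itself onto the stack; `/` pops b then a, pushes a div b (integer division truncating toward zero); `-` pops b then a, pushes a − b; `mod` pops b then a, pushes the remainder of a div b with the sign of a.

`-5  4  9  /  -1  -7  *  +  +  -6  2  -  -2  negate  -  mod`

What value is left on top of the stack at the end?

-5      [-5]
4       [-5, 4]
9       [-5, 4, 9]
/       [-5, 0]
-1      [-5, 0, -1]
-7      [-5, 0, -1, -7]
*       [-5, 0, 7]
+       [-5, 7]
+       [2]
-6      [2, -6]
2       [2, -6, 2]
-       [2, -8]
-2      [2, -8, -2]
negate  [2, -8, 2]
-       [2, -10]
mod     [2]

2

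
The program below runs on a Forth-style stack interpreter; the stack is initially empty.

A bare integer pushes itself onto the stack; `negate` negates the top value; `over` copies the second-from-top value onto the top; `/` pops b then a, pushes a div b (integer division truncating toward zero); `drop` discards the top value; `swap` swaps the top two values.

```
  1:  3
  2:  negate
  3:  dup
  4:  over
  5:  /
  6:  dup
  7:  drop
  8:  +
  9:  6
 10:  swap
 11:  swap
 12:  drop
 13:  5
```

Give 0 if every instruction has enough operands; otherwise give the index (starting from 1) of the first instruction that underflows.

3      : 3
negate : -3
dup    : -3 -3
over   : -3 -3 -3
/      : -3 1
dup    : -3 1 1
drop   : -3 1
+      : -2
6      : -2 6
swap   : 6 -2
swap   : -2 6
drop   : -2
5      : -2 5

0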